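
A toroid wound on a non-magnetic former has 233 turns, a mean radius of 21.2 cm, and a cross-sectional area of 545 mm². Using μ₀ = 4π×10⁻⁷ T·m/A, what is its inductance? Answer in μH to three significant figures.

L ≈ 27.9 μH

For a thin toroid, L = μ₀N²A/(2πR).
L = (4π×10⁻⁷)(233)²(5.450×10^-4) / (2π×0.212 m) = 2.791×10^-5 H.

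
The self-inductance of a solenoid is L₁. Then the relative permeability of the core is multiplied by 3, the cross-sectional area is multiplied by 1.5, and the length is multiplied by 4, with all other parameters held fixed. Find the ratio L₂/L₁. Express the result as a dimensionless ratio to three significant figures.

For a solenoid, L ∝ μᵣN²A/ℓ.
L₂/L₁ = (3) × (1.5) × (4)^-1 = 1.13.

L₂/L₁ = 1.13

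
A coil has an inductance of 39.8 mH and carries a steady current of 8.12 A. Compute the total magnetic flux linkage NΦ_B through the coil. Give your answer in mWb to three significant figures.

NΦ_B ≈ 323 mWb

From L = NΦ_B/I, the flux linkage is NΦ_B = LI.
NΦ_B = (3.980×10^-2 H)(8.12 A) = 0.3232 Wb.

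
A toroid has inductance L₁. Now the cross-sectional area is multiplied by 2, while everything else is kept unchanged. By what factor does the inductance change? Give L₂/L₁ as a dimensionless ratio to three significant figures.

For a toroid, L ∝ μᵣN²A/R.
L₂/L₁ = (2) = 2.00.

L₂/L₁ = 2.00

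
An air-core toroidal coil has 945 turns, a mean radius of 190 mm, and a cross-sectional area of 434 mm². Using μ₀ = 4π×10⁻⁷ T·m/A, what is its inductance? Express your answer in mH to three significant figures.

For a thin toroid, L = μ₀N²A/(2πR).
L = (4π×10⁻⁷)(945)²(4.340×10^-4) / (2π×0.19 m) = 4.080×10^-4 H.

L ≈ 0.408 mH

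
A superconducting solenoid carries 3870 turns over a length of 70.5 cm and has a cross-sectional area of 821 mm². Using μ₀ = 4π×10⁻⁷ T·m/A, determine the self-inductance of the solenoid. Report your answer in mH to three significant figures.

A = 821 mm² = 8.210×10^-4 m².
For a long solenoid, L = μ₀N²A/ℓ.
L = (4π×10⁻⁷)(3870)²(8.210×10^-4)/(0.705 m) = 2.192×10^-2 H.

L ≈ 21.9 mH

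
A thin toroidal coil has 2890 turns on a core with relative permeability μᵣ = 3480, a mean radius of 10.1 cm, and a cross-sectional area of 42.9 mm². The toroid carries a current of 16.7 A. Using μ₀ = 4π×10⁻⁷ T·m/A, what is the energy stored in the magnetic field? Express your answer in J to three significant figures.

U ≈ 344 J

L = μ₀μᵣN²A/(2πR) = (4π×10⁻⁷)(3480)(2890)²(4.290×10^-5)/(2π×0.101) = 2.469 H.
U = ½LI² = ½(2.469)(16.7)² = 344.3 J.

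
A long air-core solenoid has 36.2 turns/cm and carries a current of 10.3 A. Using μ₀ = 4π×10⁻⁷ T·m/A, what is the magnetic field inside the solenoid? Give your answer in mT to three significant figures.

B ≈ 46.9 mT

Inside a long solenoid, B = μ₀nI.
B = (4π×10⁻⁷)(3.620×10^3 m⁻¹)(10.3 A) = 4.685×10^-2 T.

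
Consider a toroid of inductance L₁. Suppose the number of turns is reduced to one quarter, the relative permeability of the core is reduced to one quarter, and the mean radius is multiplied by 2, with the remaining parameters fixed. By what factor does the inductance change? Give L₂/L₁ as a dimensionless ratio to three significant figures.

L₂/L₁ = 0.00781

For a toroid, L ∝ μᵣN²A/R.
L₂/L₁ = (0.25)^2 × (0.25) × (2)^-1 = 0.00781.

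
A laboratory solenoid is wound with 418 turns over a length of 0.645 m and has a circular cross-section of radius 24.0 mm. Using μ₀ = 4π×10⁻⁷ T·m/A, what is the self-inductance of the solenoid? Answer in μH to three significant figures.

A = πr² = π(2.400×10^-2 m)² = 1.810×10^-3 m².
For a long solenoid, L = μ₀N²A/ℓ.
L = (4π×10⁻⁷)(418)²(1.810×10^-3)/(0.645 m) = 6.160×10^-4 H.

L ≈ 616 μH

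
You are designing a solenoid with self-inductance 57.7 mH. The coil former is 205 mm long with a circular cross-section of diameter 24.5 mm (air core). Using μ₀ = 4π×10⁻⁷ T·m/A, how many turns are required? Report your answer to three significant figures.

N ≈ 4470 turns

A = π(d/2)² = π(1.225×10^-2 m)² = 4.714×10^-4 m².
From L = μ₀N²A/ℓ, N = √(Lℓ / (μ₀A)).
N = √[(5.770×10^-2)(0.205) / ((4π×10⁻⁷)×4.714×10^-4)] = √(1.997×10^7) ≈ 4468.4.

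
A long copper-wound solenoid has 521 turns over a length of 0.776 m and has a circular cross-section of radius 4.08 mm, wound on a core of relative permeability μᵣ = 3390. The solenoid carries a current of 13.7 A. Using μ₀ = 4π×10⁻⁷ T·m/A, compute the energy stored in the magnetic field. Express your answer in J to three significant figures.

A = πr² = π(4.080×10^-3 m)² = 5.230×10^-5 m².
L = μ₀μᵣN²A/ℓ = (4π×10⁻⁷)(3390)(521)²(5.230×10^-5)/(0.776) = 7.793×10^-2 H.
U = ½LI² = ½(7.793×10^-2)(13.7)² = 7.313 J.

U ≈ 7.31 J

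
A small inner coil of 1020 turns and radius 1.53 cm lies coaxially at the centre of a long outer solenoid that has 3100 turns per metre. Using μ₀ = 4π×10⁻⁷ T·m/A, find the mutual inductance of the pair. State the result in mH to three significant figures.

M ≈ 2.92 mH

The outer solenoid produces a uniform field B₁ = μ₀n₁I₁ across the inner coil,
so the flux linkage is N₂Φ = N₂B₁A₂ = μ₀n₁N₂A₂·I₁, giving M = μ₀n₁N₂A₂.
A₂ = πr² = π(1.530×10^-2 m)² = 7.354×10^-4 m².
M = (4π×10⁻⁷)(3100)(1020)(7.354×10^-4) = 2.922×10^-3 H.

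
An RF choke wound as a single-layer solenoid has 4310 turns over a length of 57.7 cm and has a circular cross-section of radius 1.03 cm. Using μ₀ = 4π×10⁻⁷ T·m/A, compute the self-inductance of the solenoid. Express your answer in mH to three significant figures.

A = πr² = π(1.030×10^-2 m)² = 3.333×10^-4 m².
For a long solenoid, L = μ₀N²A/ℓ.
L = (4π×10⁻⁷)(4310)²(3.333×10^-4)/(0.577 m) = 1.348×10^-2 H.

L ≈ 13.5 mH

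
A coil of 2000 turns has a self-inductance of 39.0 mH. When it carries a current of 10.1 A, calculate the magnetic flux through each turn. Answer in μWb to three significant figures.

Φ_B ≈ 197 μWb

From L = NΦ_B/I, the flux per turn is Φ_B = LI/N.
Φ_B = (3.900×10^-2 H)(10.1 A)/2000 = 1.969×10^-4 Wb.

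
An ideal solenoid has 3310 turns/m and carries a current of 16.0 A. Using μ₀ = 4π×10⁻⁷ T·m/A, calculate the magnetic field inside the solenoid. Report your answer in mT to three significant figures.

Inside a long solenoid, B = μ₀nI.
B = (4π×10⁻⁷)(3.310×10^3 m⁻¹)(16.0 A) = 6.655×10^-2 T.

B ≈ 66.6 mT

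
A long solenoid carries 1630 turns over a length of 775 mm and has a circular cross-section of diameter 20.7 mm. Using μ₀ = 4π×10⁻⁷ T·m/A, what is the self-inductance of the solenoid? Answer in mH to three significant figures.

A = π(d/2)² = π(1.035×10^-2 m)² = 3.365×10^-4 m².
For a long solenoid, L = μ₀N²A/ℓ.
L = (4π×10⁻⁷)(1630)²(3.365×10^-4)/(0.775 m) = 1.450×10^-3 H.

L ≈ 1.45 mH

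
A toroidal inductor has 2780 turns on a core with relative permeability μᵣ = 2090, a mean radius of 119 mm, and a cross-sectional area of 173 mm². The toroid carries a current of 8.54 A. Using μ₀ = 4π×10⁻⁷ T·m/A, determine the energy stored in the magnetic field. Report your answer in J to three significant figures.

L = μ₀μᵣN²A/(2πR) = (4π×10⁻⁷)(2090)(2780)²(1.730×10^-4)/(2π×0.119) = 4.696 H.
U = ½LI² = ½(4.696)(8.54)² = 171.3 J.

U ≈ 171 J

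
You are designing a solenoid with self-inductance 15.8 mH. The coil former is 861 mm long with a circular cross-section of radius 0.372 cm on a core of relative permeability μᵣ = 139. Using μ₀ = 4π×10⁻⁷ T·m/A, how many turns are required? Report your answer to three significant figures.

A = πr² = π(3.720×10^-3 m)² = 4.347×10^-5 m².
From L = μ₀μᵣN²A/ℓ, N = √(Lℓ / (μ₀μᵣA)).
N = √[(1.580×10^-2)(0.861) / ((4π×10⁻⁷)(139)×4.347×10^-5)] = √(1.791×10^6) ≈ 1338.4.

N ≈ 1340 turns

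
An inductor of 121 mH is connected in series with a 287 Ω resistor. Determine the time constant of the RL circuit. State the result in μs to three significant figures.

τ ≈ 422 μs

τ = L/R = (0.121 H)/(287 Ω) = 4.216×10^-4 s.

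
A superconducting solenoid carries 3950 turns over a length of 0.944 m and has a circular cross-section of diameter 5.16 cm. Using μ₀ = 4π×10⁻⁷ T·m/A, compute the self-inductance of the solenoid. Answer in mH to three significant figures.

L ≈ 43.4 mH

A = π(d/2)² = π(2.580×10^-2 m)² = 2.091×10^-3 m².
For a long solenoid, L = μ₀N²A/ℓ.
L = (4π×10⁻⁷)(3950)²(2.091×10^-3)/(0.944 m) = 4.343×10^-2 H.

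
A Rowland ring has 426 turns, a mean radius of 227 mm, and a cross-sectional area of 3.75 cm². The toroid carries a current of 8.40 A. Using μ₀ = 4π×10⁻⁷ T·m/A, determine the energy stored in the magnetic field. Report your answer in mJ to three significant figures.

U ≈ 2.12 mJ

L = μ₀N²A/(2πR) = (4π×10⁻⁷)(426)²(3.750×10^-4)/(2π×0.227) = 5.996×10^-5 H.
U = ½LI² = ½(5.996×10^-5)(8.40)² = 2.115×10^-3 J.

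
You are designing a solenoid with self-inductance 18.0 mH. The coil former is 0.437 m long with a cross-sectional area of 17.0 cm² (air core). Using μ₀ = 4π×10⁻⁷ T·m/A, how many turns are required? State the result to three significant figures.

N ≈ 1920 turns

A = 17.0 cm² = 1.700×10^-3 m².
From L = μ₀N²A/ℓ, N = √(Lℓ / (μ₀A)).
N = √[(1.800×10^-2)(0.437) / ((4π×10⁻⁷)×1.700×10^-3)] = √(3.682×10^6) ≈ 1918.9.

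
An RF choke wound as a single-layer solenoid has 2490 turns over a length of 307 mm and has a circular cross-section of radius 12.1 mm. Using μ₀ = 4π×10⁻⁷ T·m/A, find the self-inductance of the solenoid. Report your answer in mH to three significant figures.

A = πr² = π(1.210×10^-2 m)² = 4.600×10^-4 m².
For a long solenoid, L = μ₀N²A/ℓ.
L = (4π×10⁻⁷)(2490)²(4.600×10^-4)/(0.307 m) = 1.167×10^-2 H.

L ≈ 11.7 mH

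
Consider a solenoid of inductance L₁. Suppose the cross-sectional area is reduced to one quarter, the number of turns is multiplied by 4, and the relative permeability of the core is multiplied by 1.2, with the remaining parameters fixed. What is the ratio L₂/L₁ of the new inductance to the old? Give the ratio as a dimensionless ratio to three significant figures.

L₂/L₁ = 4.80

For a solenoid, L ∝ μᵣN²A/ℓ.
L₂/L₁ = (0.25) × (4)^2 × (1.2) = 4.80.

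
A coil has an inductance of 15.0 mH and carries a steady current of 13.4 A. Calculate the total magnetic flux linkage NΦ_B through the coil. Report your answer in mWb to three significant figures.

NΦ_B ≈ 201 mWb

From L = NΦ_B/I, the flux linkage is NΦ_B = LI.
NΦ_B = (1.500×10^-2 H)(13.4 A) = 0.201 Wb.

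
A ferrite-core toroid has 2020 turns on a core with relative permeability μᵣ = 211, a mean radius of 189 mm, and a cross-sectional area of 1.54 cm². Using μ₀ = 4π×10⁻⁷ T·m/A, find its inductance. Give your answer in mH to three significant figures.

L ≈ 140 mH

For a thin toroid, L = μ₀μᵣN²A/(2πR).
L = (4π×10⁻⁷)(211)(2020)²(1.540×10^-4) / (2π×0.189 m) = 0.1403 H.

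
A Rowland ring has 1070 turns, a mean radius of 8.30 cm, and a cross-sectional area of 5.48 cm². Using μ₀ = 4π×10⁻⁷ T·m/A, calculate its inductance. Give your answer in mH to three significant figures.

L ≈ 1.51 mH

For a thin toroid, L = μ₀N²A/(2πR).
L = (4π×10⁻⁷)(1070)²(5.480×10^-4) / (2π×8.300×10^-2 m) = 1.512×10^-3 H.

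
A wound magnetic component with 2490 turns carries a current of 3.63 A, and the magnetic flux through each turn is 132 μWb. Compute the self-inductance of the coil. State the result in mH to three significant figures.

L ≈ 90.5 mH

Self-inductance is defined by L = NΦ_B/I (flux linkage over current).
L = (2490)(1.320×10^-4 Wb)/(3.63 A) = 9.0545×10^-2 H.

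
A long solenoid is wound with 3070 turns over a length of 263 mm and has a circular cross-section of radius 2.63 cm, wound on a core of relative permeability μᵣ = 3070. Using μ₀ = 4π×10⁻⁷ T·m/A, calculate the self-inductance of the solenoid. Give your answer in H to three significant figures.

L ≈ 300 H

A = πr² = π(2.630×10^-2 m)² = 2.173×10^-3 m².
For a long solenoid, L = μ₀μᵣN²A/ℓ.
L = (4π×10⁻⁷)(3070)(3070)²(2.173×10^-3)/(0.263 m) = 300.4 H.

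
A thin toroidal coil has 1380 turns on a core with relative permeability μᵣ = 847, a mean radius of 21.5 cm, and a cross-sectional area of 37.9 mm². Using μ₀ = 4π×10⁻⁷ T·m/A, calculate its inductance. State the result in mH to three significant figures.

For a thin toroid, L = μ₀μᵣN²A/(2πR).
L = (4π×10⁻⁷)(847)(1380)²(3.790×10^-5) / (2π×0.215 m) = 5.687×10^-2 H.

L ≈ 56.9 mH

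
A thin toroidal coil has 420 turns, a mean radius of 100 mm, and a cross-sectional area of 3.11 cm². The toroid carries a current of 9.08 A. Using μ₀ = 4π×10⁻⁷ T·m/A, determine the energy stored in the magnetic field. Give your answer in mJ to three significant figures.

L = μ₀N²A/(2πR) = (4π×10⁻⁷)(420)²(3.110×10^-4)/(2π×0.1) = 1.097×10^-4 H.
U = ½LI² = ½(1.097×10^-4)(9.08)² = 4.523×10^-3 J.

U ≈ 4.52 mJ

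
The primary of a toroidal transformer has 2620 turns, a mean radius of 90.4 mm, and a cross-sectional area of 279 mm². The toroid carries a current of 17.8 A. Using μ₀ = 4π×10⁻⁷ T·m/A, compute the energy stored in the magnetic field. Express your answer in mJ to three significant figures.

U ≈ 671 mJ

L = μ₀N²A/(2πR) = (4π×10⁻⁷)(2620)²(2.790×10^-4)/(2π×9.040×10^-2) = 4.237×10^-3 H.
U = ½LI² = ½(4.237×10^-3)(17.8)² = 0.6712 J.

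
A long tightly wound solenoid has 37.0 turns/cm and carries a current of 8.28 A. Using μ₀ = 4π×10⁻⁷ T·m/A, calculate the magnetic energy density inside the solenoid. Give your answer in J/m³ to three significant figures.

u ≈ 590 J/m³

B = μ₀nI = (4π×10⁻⁷)(3.700×10^3)(8.28) = 3.850×10^-2 T.
u = B²/(2μ₀) = (3.850×10^-2)²/(2×4π×10⁻⁷) = 589.7 J/m³.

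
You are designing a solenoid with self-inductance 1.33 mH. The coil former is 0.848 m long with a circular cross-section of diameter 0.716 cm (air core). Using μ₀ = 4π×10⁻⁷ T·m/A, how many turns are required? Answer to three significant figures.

A = π(d/2)² = π(3.580×10^-3 m)² = 4.026×10^-5 m².
From L = μ₀N²A/ℓ, N = √(Lℓ / (μ₀A)).
N = √[(1.330×10^-3)(0.848) / ((4π×10⁻⁷)×4.026×10^-5)] = √(2.229×10^7) ≈ 4721.3.

N ≈ 4720 turns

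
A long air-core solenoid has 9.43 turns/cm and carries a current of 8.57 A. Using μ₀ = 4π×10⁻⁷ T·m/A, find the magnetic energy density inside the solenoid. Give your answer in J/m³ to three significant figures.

B = μ₀nI = (4π×10⁻⁷)(943)(8.57) = 1.016×10^-2 T.
u = B²/(2μ₀) = (1.016×10^-2)²/(2×4π×10⁻⁷) = 41.04 J/m³.

u ≈ 41.0 J/m³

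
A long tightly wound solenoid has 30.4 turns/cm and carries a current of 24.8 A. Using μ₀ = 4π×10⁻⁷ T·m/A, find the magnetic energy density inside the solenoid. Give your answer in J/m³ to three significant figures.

B = μ₀nI = (4π×10⁻⁷)(3.040×10^3)(24.8) = 9.474×10^-2 T.
u = B²/(2μ₀) = (9.474×10^-2)²/(2×4π×10⁻⁷) = 3.571×10^3 J/m³.

u ≈ 3570 J/m³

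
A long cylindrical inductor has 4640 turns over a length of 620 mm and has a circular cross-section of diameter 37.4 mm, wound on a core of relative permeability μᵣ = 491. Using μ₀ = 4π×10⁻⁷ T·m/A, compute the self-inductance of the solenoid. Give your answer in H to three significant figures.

A = π(d/2)² = π(1.870×10^-2 m)² = 1.099×10^-3 m².
For a long solenoid, L = μ₀μᵣN²A/ℓ.
L = (4π×10⁻⁷)(491)(4640)²(1.099×10^-3)/(0.62 m) = 23.54 H.

L ≈ 23.5 H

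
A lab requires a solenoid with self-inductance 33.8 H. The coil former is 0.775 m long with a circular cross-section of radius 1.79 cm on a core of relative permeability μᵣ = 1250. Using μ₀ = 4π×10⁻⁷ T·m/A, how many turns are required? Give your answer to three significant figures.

A = πr² = π(1.790×10^-2 m)² = 1.007×10^-3 m².
From L = μ₀μᵣN²A/ℓ, N = √(Lℓ / (μ₀μᵣA)).
N = √[(33.8)(0.775) / ((4π×10⁻⁷)(1250)×1.007×10^-3)] = √(1.657×10^7) ≈ 4070.3.

N ≈ 4070 turns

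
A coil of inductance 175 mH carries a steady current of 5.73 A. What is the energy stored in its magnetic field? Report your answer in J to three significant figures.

U ≈ 2.87 J

Stored magnetic energy: U = ½LI².
U = ½(0.175 H)(5.73 A)² = 2.873 J.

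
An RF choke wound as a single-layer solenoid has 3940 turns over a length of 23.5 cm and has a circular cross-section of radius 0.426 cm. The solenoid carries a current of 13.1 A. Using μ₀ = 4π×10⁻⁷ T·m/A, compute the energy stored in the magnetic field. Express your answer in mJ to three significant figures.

A = πr² = π(4.260×10^-3 m)² = 5.701×10^-5 m².
L = μ₀N²A/ℓ = (4π×10⁻⁷)(3940)²(5.701×10^-5)/(0.235) = 4.733×10^-3 H.
U = ½LI² = ½(4.733×10^-3)(13.1)² = 0.4061 J.

U ≈ 406 mJ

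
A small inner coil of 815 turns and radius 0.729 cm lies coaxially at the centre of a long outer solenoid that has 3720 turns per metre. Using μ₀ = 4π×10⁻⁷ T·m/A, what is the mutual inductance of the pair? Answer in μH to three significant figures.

M ≈ 636 μH

The outer solenoid produces a uniform field B₁ = μ₀n₁I₁ across the inner coil,
so the flux linkage is N₂Φ = N₂B₁A₂ = μ₀n₁N₂A₂·I₁, giving M = μ₀n₁N₂A₂.
A₂ = πr² = π(7.290×10^-3 m)² = 1.670×10^-4 m².
M = (4π×10⁻⁷)(3720)(815)(1.670×10^-4) = 6.361×10^-4 H.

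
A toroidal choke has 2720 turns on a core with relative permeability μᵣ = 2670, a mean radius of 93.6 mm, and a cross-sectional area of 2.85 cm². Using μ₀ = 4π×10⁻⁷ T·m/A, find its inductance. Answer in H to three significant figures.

L ≈ 12.0 H

For a thin toroid, L = μ₀μᵣN²A/(2πR).
L = (4π×10⁻⁷)(2670)(2720)²(2.850×10^-4) / (2π×9.360×10^-2 m) = 12.03 H.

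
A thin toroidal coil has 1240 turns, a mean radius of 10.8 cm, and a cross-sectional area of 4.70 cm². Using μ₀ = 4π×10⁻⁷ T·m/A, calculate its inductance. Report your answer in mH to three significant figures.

For a thin toroid, L = μ₀N²A/(2πR).
L = (4π×10⁻⁷)(1240)²(4.700×10^-4) / (2π×0.108 m) = 1.338×10^-3 H.

L ≈ 1.34 mH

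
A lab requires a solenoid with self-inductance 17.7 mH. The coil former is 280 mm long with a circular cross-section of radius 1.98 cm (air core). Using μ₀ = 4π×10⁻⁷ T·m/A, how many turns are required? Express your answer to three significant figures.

A = πr² = π(1.980×10^-2 m)² = 1.232×10^-3 m².
From L = μ₀N²A/ℓ, N = √(Lℓ / (μ₀A)).
N = √[(1.770×10^-2)(0.28) / ((4π×10⁻⁷)×1.232×10^-3)] = √(3.202×10^6) ≈ 1789.5.

N ≈ 1790 turns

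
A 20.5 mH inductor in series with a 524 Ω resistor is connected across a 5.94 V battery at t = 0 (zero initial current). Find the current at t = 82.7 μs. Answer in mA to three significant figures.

I ≈ 9.97 mA

τ = L/R = 2.050×10^-2/524 = 3.912×10^-5 s; final current I_∞ = ε/R = 5.94/524 = 1.134×10^-2 A.
I(t) = I_∞(1 − e^(−t/τ)) with t/τ = 2.114.
I = (1.134×10^-2)(1 − e^(−2.114)) = 9.967×10^-3 A.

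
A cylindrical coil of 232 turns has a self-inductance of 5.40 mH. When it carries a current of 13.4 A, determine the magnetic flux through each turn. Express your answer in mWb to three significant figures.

Φ_B ≈ 0.312 mWb

From L = NΦ_B/I, the flux per turn is Φ_B = LI/N.
Φ_B = (5.400×10^-3 H)(13.4 A)/232 = 3.119×10^-4 Wb.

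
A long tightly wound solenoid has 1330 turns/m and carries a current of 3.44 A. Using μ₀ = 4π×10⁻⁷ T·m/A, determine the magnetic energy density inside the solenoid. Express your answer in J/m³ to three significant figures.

u ≈ 13.2 J/m³

B = μ₀nI = (4π×10⁻⁷)(1.330×10^3)(3.44) = 5.749×10^-3 T.
u = B²/(2μ₀) = (5.749×10^-3)²/(2×4π×10⁻⁷) = 13.15 J/m³.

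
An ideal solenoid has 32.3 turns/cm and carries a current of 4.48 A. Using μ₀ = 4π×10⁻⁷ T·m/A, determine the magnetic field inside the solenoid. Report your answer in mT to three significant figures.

Inside a long solenoid, B = μ₀nI.
B = (4π×10⁻⁷)(3.230×10^3 m⁻¹)(4.48 A) = 1.818×10^-2 T.

B ≈ 18.2 mT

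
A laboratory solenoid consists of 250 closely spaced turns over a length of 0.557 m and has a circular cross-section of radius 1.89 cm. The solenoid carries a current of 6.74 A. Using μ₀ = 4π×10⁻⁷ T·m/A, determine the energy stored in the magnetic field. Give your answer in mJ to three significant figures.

A = πr² = π(1.890×10^-2 m)² = 1.122×10^-3 m².
L = μ₀N²A/ℓ = (4π×10⁻⁷)(250)²(1.122×10^-3)/(0.557) = 1.582×10^-4 H.
U = ½LI² = ½(1.582×10^-4)(6.74)² = 3.594×10^-3 J.

U ≈ 3.59 mJ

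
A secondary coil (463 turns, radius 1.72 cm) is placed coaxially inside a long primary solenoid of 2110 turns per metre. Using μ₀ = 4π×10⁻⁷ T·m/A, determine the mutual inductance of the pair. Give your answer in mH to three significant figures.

M ≈ 1.14 mH

The outer solenoid produces a uniform field B₁ = μ₀n₁I₁ across the inner coil,
so the flux linkage is N₂Φ = N₂B₁A₂ = μ₀n₁N₂A₂·I₁, giving M = μ₀n₁N₂A₂.
A₂ = πr² = π(1.720×10^-2 m)² = 9.294×10^-4 m².
M = (4π×10⁻⁷)(2110)(463)(9.294×10^-4) = 1.141×10^-3 H.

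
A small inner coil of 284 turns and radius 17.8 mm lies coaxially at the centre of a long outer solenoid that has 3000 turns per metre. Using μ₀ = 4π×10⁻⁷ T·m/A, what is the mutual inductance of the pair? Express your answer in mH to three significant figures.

The outer solenoid produces a uniform field B₁ = μ₀n₁I₁ across the inner coil,
so the flux linkage is N₂Φ = N₂B₁A₂ = μ₀n₁N₂A₂·I₁, giving M = μ₀n₁N₂A₂.
A₂ = πr² = π(1.780×10^-2 m)² = 9.954×10^-4 m².
M = (4π×10⁻⁷)(3000)(284)(9.954×10^-4) = 1.066×10^-3 H.

M ≈ 1.07 mH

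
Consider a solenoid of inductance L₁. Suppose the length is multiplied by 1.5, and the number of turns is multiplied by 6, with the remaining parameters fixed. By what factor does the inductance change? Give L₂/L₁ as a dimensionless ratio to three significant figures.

L₂/L₁ = 24.0

For a solenoid, L ∝ μᵣN²A/ℓ.
L₂/L₁ = (1.5)^-1 × (6)^2 = 24.0.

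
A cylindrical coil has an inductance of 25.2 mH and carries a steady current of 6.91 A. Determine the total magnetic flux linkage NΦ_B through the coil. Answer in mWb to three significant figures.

NΦ_B ≈ 174 mWb

From L = NΦ_B/I, the flux linkage is NΦ_B = LI.
NΦ_B = (2.520×10^-2 H)(6.91 A) = 0.1741 Wb.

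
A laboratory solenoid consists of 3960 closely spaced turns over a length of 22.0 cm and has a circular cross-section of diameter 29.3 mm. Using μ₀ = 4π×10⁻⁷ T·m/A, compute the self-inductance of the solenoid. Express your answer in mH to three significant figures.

L ≈ 60.4 mH

A = π(d/2)² = π(1.465×10^-2 m)² = 6.743×10^-4 m².
For a long solenoid, L = μ₀N²A/ℓ.
L = (4π×10⁻⁷)(3960)²(6.743×10^-4)/(0.22 m) = 6.040×10^-2 H.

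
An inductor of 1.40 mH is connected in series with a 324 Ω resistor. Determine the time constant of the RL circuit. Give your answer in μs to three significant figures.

τ ≈ 4.32 μs

τ = L/R = (1.400×10^-3 H)/(324 Ω) = 4.321×10^-6 s.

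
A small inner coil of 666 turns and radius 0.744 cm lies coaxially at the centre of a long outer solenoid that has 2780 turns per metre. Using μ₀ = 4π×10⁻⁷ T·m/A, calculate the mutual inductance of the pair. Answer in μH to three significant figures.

M ≈ 405 μH

The outer solenoid produces a uniform field B₁ = μ₀n₁I₁ across the inner coil,
so the flux linkage is N₂Φ = N₂B₁A₂ = μ₀n₁N₂A₂·I₁, giving M = μ₀n₁N₂A₂.
A₂ = πr² = π(7.440×10^-3 m)² = 1.739×10^-4 m².
M = (4π×10⁻⁷)(2780)(666)(1.739×10^-4) = 4.046×10^-4 H.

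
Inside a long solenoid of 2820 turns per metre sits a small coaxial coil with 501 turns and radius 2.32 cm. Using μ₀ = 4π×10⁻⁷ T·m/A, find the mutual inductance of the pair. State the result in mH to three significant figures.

The outer solenoid produces a uniform field B₁ = μ₀n₁I₁ across the inner coil,
so the flux linkage is N₂Φ = N₂B₁A₂ = μ₀n₁N₂A₂·I₁, giving M = μ₀n₁N₂A₂.
A₂ = πr² = π(2.320×10^-2 m)² = 1.691×10^-3 m².
M = (4π×10⁻⁷)(2820)(501)(1.691×10^-3) = 3.002×10^-3 H.

M ≈ 3.00 mH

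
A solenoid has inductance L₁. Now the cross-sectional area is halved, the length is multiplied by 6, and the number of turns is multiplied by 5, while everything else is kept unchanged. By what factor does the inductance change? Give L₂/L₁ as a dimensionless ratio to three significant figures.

For a solenoid, L ∝ μᵣN²A/ℓ.
L₂/L₁ = (0.5) × (6)^-1 × (5)^2 = 2.08.

L₂/L₁ = 2.08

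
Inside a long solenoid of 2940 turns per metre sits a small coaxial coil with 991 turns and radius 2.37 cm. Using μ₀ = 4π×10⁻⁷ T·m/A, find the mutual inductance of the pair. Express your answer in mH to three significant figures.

The outer solenoid produces a uniform field B₁ = μ₀n₁I₁ across the inner coil,
so the flux linkage is N₂Φ = N₂B₁A₂ = μ₀n₁N₂A₂·I₁, giving M = μ₀n₁N₂A₂.
A₂ = πr² = π(2.370×10^-2 m)² = 1.7646×10^-3 m².
M = (4π×10⁻⁷)(2940)(991)(1.7646×10^-3) = 6.461×10^-3 H.

M ≈ 6.46 mH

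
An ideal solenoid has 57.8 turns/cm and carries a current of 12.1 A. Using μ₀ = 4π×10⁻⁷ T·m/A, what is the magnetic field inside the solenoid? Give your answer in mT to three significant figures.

B ≈ 87.9 mT

Inside a long solenoid, B = μ₀nI.
B = (4π×10⁻⁷)(5.780×10^3 m⁻¹)(12.1 A) = 8.789×10^-2 T.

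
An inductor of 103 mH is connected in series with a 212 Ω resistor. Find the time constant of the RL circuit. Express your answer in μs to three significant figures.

τ = L/R = (0.103 H)/(212 Ω) = 4.858×10^-4 s.

τ ≈ 486 μs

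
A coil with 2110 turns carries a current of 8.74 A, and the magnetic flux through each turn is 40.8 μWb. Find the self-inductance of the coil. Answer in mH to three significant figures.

Self-inductance is defined by L = NΦ_B/I (flux linkage over current).
L = (2110)(4.080×10^-5 Wb)/(8.74 A) = 9.850×10^-3 H.

L ≈ 9.85 mH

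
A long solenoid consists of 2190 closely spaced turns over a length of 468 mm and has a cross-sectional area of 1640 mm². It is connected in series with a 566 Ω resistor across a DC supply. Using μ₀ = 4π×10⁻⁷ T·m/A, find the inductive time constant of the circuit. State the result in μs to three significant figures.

τ ≈ 37.3 μs

A = 1640 mm² = 1.640×10^-3 m².
L = μ₀N²A/ℓ = (4π×10⁻⁷)(2190)²(1.640×10^-3)/(0.468) = 2.112×10^-2 H.
τ = L/R = (2.112×10^-2)/(566) = 3.731×10^-5 s.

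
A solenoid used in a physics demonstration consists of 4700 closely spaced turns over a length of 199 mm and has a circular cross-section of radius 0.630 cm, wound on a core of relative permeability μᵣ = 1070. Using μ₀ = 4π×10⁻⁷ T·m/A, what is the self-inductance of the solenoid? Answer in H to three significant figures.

L ≈ 18.6 H

A = πr² = π(6.300×10^-3 m)² = 1.247×10^-4 m².
For a long solenoid, L = μ₀μᵣN²A/ℓ.
L = (4π×10⁻⁷)(1070)(4700)²(1.247×10^-4)/(0.199 m) = 18.61 H.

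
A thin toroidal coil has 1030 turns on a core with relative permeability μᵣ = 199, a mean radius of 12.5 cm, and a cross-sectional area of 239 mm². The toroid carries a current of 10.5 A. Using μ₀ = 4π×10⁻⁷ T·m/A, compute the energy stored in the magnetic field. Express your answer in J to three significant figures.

U ≈ 4.45 J

L = μ₀μᵣN²A/(2πR) = (4π×10⁻⁷)(199)(1030)²(2.390×10^-4)/(2π×0.125) = 8.073×10^-2 H.
U = ½LI² = ½(8.073×10^-2)(10.5)² = 4.45 J.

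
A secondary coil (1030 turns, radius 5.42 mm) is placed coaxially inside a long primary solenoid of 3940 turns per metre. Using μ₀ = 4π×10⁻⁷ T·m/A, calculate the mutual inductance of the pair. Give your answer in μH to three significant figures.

The outer solenoid produces a uniform field B₁ = μ₀n₁I₁ across the inner coil,
so the flux linkage is N₂Φ = N₂B₁A₂ = μ₀n₁N₂A₂·I₁, giving M = μ₀n₁N₂A₂.
A₂ = πr² = π(5.420×10^-3 m)² = 9.229×10^-5 m².
M = (4π×10⁻⁷)(3940)(1030)(9.229×10^-5) = 4.706×10^-4 H.

M ≈ 471 μH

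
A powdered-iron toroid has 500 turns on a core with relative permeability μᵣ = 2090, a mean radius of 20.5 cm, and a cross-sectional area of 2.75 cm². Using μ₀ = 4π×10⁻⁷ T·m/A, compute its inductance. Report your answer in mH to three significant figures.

For a thin toroid, L = μ₀μᵣN²A/(2πR).
L = (4π×10⁻⁷)(2090)(500)²(2.750×10^-4) / (2π×0.205 m) = 0.1402 H.

L ≈ 140 mH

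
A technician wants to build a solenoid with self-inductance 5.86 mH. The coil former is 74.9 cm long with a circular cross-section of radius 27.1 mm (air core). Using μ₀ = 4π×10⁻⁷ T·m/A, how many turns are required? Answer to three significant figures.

N ≈ 1230 turns

A = πr² = π(2.710×10^-2 m)² = 2.307×10^-3 m².
From L = μ₀N²A/ℓ, N = √(Lℓ / (μ₀A)).
N = √[(5.860×10^-3)(0.749) / ((4π×10⁻⁷)×2.307×10^-3)] = √(1.514×10^6) ≈ 1230.4.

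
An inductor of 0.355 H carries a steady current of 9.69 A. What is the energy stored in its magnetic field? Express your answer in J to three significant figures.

Stored magnetic energy: U = ½LI².
U = ½(0.355 H)(9.69 A)² = 16.67 J.

U ≈ 16.7 J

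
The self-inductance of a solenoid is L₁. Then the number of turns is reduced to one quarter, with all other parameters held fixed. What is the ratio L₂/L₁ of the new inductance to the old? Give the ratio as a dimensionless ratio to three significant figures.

L₂/L₁ = 0.0625

For a solenoid, L ∝ μᵣN²A/ℓ.
L₂/L₁ = (0.25)^2 = 0.0625.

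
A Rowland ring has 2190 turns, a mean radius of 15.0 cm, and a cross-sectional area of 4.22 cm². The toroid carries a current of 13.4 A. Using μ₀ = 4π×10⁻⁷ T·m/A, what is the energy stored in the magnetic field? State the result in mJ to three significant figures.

U ≈ 242 mJ

L = μ₀N²A/(2πR) = (4π×10⁻⁷)(2190)²(4.220×10^-4)/(2π×0.15) = 2.699×10^-3 H.
U = ½LI² = ½(2.699×10^-3)(13.4)² = 0.2423 J.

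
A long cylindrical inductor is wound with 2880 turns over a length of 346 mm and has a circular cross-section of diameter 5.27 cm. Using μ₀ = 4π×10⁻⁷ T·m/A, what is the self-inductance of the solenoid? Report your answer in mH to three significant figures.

A = π(d/2)² = π(2.635×10^-2 m)² = 2.181×10^-3 m².
For a long solenoid, L = μ₀N²A/ℓ.
L = (4π×10⁻⁷)(2880)²(2.181×10^-3)/(0.346 m) = 6.571×10^-2 H.

L ≈ 65.7 mH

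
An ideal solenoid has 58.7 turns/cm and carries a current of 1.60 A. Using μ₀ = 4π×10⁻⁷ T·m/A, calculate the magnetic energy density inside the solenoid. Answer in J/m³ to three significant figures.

B = μ₀nI = (4π×10⁻⁷)(5.870×10^3)(1.60) = 1.180×10^-2 T.
u = B²/(2μ₀) = (1.180×10^-2)²/(2×4π×10⁻⁷) = 55.42 J/m³.

u ≈ 55.4 J/m³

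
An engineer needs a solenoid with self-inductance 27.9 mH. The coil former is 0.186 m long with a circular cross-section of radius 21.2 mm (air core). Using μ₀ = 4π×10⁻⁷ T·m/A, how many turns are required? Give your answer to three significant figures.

A = πr² = π(2.120×10^-2 m)² = 1.412×10^-3 m².
From L = μ₀N²A/ℓ, N = √(Lℓ / (μ₀A)).
N = √[(2.790×10^-2)(0.186) / ((4π×10⁻⁷)×1.412×10^-3)] = √(2.9247×10^6) ≈ 1710.2.

N ≈ 1710 turns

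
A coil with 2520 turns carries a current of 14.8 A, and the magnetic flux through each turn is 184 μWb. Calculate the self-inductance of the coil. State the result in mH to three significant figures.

L ≈ 31.3 mH

Self-inductance is defined by L = NΦ_B/I (flux linkage over current).
L = (2520)(1.840×10^-4 Wb)/(14.8 A) = 3.133×10^-2 H.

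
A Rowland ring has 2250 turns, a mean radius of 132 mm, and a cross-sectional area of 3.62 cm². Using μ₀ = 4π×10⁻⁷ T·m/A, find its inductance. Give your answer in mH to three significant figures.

L ≈ 2.78 mH

For a thin toroid, L = μ₀N²A/(2πR).
L = (4π×10⁻⁷)(2250)²(3.620×10^-4) / (2π×0.132 m) = 2.777×10^-3 H.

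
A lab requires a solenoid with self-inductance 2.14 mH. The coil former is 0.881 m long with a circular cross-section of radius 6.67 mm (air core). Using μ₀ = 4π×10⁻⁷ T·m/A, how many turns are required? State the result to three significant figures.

N ≈ 3280 turns

A = πr² = π(6.670×10^-3 m)² = 1.398×10^-4 m².
From L = μ₀N²A/ℓ, N = √(Lℓ / (μ₀A)).
N = √[(2.140×10^-3)(0.881) / ((4π×10⁻⁷)×1.398×10^-4)] = √(1.073×10^7) ≈ 3276.3.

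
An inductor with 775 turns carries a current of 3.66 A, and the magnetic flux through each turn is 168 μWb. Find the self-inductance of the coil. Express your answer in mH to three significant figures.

L ≈ 35.6 mH

Self-inductance is defined by L = NΦ_B/I (flux linkage over current).
L = (775)(1.680×10^-4 Wb)/(3.66 A) = 3.557×10^-2 H.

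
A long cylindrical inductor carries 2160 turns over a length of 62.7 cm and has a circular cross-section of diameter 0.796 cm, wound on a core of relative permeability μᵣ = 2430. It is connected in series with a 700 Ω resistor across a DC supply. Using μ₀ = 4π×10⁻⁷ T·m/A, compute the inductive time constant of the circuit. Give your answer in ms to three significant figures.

A = π(d/2)² = π(3.980×10^-3 m)² = 4.976×10^-5 m².
L = μ₀μᵣN²A/ℓ = (4π×10⁻⁷)(2430)(2160)²(4.976×10^-5)/(0.627) = 1.131 H.
τ = L/R = (1.131)/(700) = 1.615×10^-3 s.

τ ≈ 1.62 ms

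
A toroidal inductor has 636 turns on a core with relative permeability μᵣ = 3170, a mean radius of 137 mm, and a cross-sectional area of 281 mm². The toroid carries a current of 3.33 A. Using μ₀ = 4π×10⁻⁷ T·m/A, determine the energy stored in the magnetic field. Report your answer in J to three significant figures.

U ≈ 2.92 J

L = μ₀μᵣN²A/(2πR) = (4π×10⁻⁷)(3170)(636)²(2.810×10^-4)/(2π×0.137) = 0.526 H.
U = ½LI² = ½(0.526)(3.33)² = 2.916 J.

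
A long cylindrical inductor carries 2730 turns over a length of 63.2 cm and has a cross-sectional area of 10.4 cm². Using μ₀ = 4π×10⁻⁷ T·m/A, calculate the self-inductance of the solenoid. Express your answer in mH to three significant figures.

L ≈ 15.4 mH

A = 10.4 cm² = 1.040×10^-3 m².
For a long solenoid, L = μ₀N²A/ℓ.
L = (4π×10⁻⁷)(2730)²(1.040×10^-3)/(0.632 m) = 1.541×10^-2 H.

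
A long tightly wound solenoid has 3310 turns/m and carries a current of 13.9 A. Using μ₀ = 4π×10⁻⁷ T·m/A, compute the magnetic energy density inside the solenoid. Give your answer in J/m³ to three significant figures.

B = μ₀nI = (4π×10⁻⁷)(3.310×10^3)(13.9) = 5.782×10^-2 T.
u = B²/(2μ₀) = (5.782×10^-2)²/(2×4π×10⁻⁷) = 1.330×10^3 J/m³.

u ≈ 1330 J/m³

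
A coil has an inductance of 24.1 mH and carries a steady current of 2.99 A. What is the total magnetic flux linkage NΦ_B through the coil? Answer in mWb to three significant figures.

NΦ_B ≈ 72.1 mWb

From L = NΦ_B/I, the flux linkage is NΦ_B = LI.
NΦ_B = (2.410×10^-2 H)(2.99 A) = 7.206×10^-2 Wb.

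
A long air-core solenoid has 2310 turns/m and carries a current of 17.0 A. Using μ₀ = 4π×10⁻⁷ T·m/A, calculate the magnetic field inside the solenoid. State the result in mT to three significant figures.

B ≈ 49.3 mT

Inside a long solenoid, B = μ₀nI.
B = (4π×10⁻⁷)(2.310×10^3 m⁻¹)(17.0 A) = 4.9348×10^-2 T.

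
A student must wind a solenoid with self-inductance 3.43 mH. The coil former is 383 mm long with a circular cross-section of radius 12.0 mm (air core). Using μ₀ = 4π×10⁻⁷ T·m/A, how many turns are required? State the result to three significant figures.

N ≈ 1520 turns

A = πr² = π(1.200×10^-2 m)² = 4.524×10^-4 m².
From L = μ₀N²A/ℓ, N = √(Lℓ / (μ₀A)).
N = √[(3.430×10^-3)(0.383) / ((4π×10⁻⁷)×4.524×10^-4)] = √(2.311×10^6) ≈ 1520.1.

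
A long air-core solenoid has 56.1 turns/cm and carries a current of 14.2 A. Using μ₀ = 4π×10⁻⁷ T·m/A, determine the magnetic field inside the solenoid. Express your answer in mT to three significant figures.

Inside a long solenoid, B = μ₀nI.
B = (4π×10⁻⁷)(5.610×10^3 m⁻¹)(14.2 A) = 0.1001 T.

B ≈ 100 mT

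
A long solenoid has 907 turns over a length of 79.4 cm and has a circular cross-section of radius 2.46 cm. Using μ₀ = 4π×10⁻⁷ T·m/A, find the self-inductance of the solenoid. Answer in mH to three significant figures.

A = πr² = π(2.460×10^-2 m)² = 1.901×10^-3 m².
For a long solenoid, L = μ₀N²A/ℓ.
L = (4π×10⁻⁷)(907)²(1.901×10^-3)/(0.794 m) = 2.475×10^-3 H.

L ≈ 2.48 mH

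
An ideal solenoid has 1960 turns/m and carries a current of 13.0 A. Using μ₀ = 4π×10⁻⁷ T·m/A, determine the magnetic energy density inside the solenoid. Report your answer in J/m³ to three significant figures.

u ≈ 408 J/m³

B = μ₀nI = (4π×10⁻⁷)(1.960×10^3)(13.0) = 3.202×10^-2 T.
u = B²/(2μ₀) = (3.202×10^-2)²/(2×4π×10⁻⁷) = 407.9 J/m³.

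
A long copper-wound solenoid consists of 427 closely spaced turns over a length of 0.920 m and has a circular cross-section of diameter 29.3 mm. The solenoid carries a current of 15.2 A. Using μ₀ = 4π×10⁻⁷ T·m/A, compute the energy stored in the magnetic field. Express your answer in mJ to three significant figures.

U ≈ 19.4 mJ

A = π(d/2)² = π(1.465×10^-2 m)² = 6.743×10^-4 m².
L = μ₀N²A/ℓ = (4π×10⁻⁷)(427)²(6.743×10^-4)/(0.92) = 1.679×10^-4 H.
U = ½LI² = ½(1.679×10^-4)(15.2)² = 1.940×10^-2 J.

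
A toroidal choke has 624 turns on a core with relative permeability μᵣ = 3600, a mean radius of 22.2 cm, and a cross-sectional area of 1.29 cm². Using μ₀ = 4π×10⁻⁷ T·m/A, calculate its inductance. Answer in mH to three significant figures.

For a thin toroid, L = μ₀μᵣN²A/(2πR).
L = (4π×10⁻⁷)(3600)(624)²(1.290×10^-4) / (2π×0.222 m) = 0.1629 H.

L ≈ 163 mH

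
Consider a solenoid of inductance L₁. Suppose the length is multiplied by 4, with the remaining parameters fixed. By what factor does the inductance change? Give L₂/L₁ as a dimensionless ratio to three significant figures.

L₂/L₁ = 0.250

For a solenoid, L ∝ μᵣN²A/ℓ.
L₂/L₁ = (4)^-1 = 0.250.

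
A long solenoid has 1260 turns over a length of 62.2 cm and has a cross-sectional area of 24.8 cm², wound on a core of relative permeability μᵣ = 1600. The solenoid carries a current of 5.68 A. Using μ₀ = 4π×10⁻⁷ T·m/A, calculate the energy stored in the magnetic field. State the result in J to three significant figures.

U ≈ 205 J

A = 24.8 cm² = 2.480×10^-3 m².
L = μ₀μᵣN²A/ℓ = (4π×10⁻⁷)(1600)(1260)²(2.480×10^-3)/(0.622) = 12.73 H.
U = ½LI² = ½(12.73)(5.68)² = 205.3 J.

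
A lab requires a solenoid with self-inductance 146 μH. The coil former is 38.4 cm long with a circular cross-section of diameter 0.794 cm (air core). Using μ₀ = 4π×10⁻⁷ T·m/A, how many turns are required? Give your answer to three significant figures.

N ≈ 949 turns

A = π(d/2)² = π(3.970×10^-3 m)² = 4.951×10^-5 m².
From L = μ₀N²A/ℓ, N = √(Lℓ / (μ₀A)).
N = √[(1.460×10^-4)(0.384) / ((4π×10⁻⁷)×4.951×10^-5)] = √(9.010×10^5) ≈ 949.2.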